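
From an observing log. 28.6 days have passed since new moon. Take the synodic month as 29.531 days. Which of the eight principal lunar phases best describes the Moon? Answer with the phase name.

new moon

At 28.6/29.531 of the cycle, θ ≈ 349° — the new moon range.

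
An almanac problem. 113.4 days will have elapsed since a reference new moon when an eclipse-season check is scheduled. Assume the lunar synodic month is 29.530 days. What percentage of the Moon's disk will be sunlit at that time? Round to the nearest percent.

113.4 d spans 3 complete synodic months (3 × 29.530 = 88.59 d) plus 24.81 d.
Elongation θ = 360° × 24.81/29.530 ≈ 302.5°.
With cos θ = 0.537, the lit fraction is (1 − 0.537)/2 ≈ 0.232, so 23%.

23%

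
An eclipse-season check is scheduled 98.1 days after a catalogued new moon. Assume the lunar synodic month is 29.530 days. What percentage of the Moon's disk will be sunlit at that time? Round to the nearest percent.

98.1/29.530 = 3.322 lunations, so 3 complete cycles and 9.51 d into the next.
Phase angle: θ = 360°·(9.51 d)/(29.530 d) = 115.9°.
With cos θ = (-0.437), the lit fraction is (1 − (-0.437))/2 ≈ 0.719, so 72%.

72%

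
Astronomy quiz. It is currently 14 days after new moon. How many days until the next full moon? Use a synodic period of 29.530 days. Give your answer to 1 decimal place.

0.8 days

Full moon occurs at elongation 180°, i.e. at age 29.530 × 180/360 = 14.765 d.
So 0.765 days remain (14.765 − 14).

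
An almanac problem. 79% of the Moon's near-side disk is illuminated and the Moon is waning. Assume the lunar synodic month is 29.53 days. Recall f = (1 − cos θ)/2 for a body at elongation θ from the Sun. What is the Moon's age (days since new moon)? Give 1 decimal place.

From f = (1 − cos θ)/2: cos θ = 1 − 2×0.79 = -0.580; arccos → 125.5°.
Waning ⇒ past full, so θ = 360° − 125.5° = 234.5°.
At 360°/29.53 d per day, 234.5° corresponds to 19.24 days.

19.2 days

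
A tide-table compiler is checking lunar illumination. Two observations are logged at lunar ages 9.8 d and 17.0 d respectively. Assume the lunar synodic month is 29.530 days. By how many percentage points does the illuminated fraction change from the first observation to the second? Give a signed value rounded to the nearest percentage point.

+20 pp

θ₁ = 360° × 9.8/29.530 = 119.5°, f₁ = (1 − cos θ₁)/2 = 0.746.
θ₂ = 360° × 17.0/29.530 = 207.2°, f₂ = (1 − cos θ₂)/2 = 0.945.
Change = f₂ − f₁ = +0.199 → +20 percentage points.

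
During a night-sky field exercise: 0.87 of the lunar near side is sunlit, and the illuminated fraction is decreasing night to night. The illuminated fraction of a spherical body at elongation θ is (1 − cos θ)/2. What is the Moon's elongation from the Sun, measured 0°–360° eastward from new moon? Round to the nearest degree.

222°

Invert f = (1 − cos θ)/2 to get cos θ = 1 − 2(0.87) = -0.740, hence θ₀ = arccos -0.740 = 137.7°.
Since the Moon is past full (waning), take the reflex angle: θ = 360° − 137.7° = 222.3°.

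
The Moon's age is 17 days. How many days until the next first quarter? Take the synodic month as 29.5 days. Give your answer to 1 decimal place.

19.9 days

First quarter occurs at elongation 90°, i.e. at age 29.5 × 90/360 = 7.375 d.
Already past this cycle's first quarter; the next is at 7.375 + 29.5 = 36.875 d, so 36.875 − 17 = 19.875 days.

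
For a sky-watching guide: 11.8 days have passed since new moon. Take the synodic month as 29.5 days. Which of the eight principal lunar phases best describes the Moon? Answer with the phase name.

θ ≈ 360° × 11.8/29.5 = 144°, which falls in the waxing gibbous sector.

waxing gibbous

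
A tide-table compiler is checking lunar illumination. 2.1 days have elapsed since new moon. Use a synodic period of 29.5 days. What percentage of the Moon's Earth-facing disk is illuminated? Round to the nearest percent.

Phase angle: θ = 360°·(2.1 d)/(29.5 d) = 25.6°.
With cos θ = 0.902, the lit fraction is (1 − 0.902)/2 ≈ 0.049, so 5%.

5%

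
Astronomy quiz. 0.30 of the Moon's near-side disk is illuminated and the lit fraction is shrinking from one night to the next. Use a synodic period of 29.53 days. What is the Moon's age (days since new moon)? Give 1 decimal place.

cos θ = 1 − 2f = 0.400, giving a principal value of 66.4°.
A waning Moon lies in 180°–360°, so θ = 360° − 66.4° = 293.6°.
At 360°/29.53 d per day, 293.6° corresponds to 24.08 days.

24.1 days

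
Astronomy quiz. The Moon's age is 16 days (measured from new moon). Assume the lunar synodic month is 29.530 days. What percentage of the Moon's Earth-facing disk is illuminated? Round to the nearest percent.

Elongation θ = 360° × 16/29.530 ≈ 195.1°.
With cos θ = (-0.966), the lit fraction is (1 − (-0.966))/2 ≈ 0.983, so 98%.

98%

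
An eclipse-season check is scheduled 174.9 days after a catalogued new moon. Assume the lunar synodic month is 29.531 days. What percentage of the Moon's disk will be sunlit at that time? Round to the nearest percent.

174.9 d spans 5 complete synodic months (5 × 29.531 = 147.66 d) plus 27.25 d.
Elongation θ = 360° × 27.25/29.531 ≈ 332.1°.
Illuminated fraction = (1 − cos 332.1°)/2 = (1 − 0.884)/2 ≈ 0.058, so 6%.

6%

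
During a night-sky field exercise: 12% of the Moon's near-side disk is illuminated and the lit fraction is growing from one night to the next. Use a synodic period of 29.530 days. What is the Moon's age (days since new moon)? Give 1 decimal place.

cos θ = 1 − 2f = 0.760, giving a principal value of 40.5°.
The Moon is waxing (0°–180°), so θ = 40.5° directly.
At 360°/29.530 d per day, 40.5° corresponds to 3.33 days.

3.3 days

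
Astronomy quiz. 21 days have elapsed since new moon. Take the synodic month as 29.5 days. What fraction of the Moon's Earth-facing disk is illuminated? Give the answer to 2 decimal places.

Phase angle: θ = 360°·(21 d)/(29.5 d) = 256.3°.
cos 256.3° = (-0.237), so f = (1 − (-0.237))/2 = 0.619.

0.62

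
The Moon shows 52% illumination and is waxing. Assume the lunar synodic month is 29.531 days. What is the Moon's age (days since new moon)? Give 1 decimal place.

7.6 days

Invert f = (1 − cos θ)/2 to get cos θ = 1 − 2(0.52) = -0.040, hence θ₀ = arccos -0.040 = 92.3°.
The Moon is waxing (0°–180°), so θ = 92.3° directly.
At 360°/29.531 d per day, 92.3° corresponds to 7.57 days.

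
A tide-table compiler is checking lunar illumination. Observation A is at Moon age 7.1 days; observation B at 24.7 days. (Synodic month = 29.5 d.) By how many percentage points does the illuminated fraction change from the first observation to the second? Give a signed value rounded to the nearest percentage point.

-23 percentage points

θ₁ = 360° × 7.1/29.5 = 86.6°, f₁ = (1 − cos θ₁)/2 = 0.471.
θ₂ = 360° × 24.7/29.5 = 301.4°, f₂ = (1 − cos θ₂)/2 = 0.239.
Change = f₂ − f₁ = -0.231 → -23 percentage points.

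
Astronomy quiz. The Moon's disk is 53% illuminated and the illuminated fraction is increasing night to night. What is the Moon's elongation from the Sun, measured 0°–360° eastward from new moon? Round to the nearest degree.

Invert f = (1 − cos θ)/2 to get cos θ = 1 − 2(0.53) = -0.060, hence θ₀ = arccos -0.060 = 93.4°.
The Moon is waxing (0°–180°), so θ = 93.4° directly.

93°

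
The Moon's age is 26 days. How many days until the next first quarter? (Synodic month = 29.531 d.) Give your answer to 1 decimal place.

First quarter occurs at elongation 90°, i.e. at age 29.531 × 90/360 = 7.383 d.
This lunation's first quarter (7.383 d) has passed, so add one period: 36.914 − 26 = 10.914 days.

10.9 days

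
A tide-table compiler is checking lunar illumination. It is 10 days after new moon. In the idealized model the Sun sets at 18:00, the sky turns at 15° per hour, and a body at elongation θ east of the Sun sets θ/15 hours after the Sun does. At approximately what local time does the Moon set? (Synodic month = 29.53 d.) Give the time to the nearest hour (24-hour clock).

02:00

The Moon has covered 10/29.53 of its cycle, so θ ≈ 360° × 10/29.53 = 121.9°.
The Moon trails the Sun by θ/15 = 121.9/15 ≈ 8.13 hours.
18:00 + 8.13 h ≈ 02:08 → 02:00 to the nearest hour.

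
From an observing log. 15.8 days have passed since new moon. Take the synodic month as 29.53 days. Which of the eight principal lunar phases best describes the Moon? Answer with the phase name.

full moon

At 15.8/29.53 of the cycle, θ ≈ 193° — the full moon range.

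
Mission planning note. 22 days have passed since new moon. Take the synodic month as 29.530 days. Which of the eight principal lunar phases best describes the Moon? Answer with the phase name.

last quarter

θ ≈ 360° × 22/29.530 = 268°, which falls in the last quarter sector.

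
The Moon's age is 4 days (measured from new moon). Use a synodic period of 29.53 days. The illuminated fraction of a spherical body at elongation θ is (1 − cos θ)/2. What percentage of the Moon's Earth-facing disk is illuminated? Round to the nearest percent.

17%

The Moon has covered 4/29.53 of its cycle, so θ ≈ 360° × 4/29.53 = 48.8°.
Illuminated fraction = (1 − cos 48.8°)/2 = (1 − 0.659)/2 ≈ 0.170, so 17%.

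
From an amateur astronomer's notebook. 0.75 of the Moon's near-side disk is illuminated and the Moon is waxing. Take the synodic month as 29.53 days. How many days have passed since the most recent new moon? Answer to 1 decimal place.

From f = (1 − cos θ)/2: cos θ = 1 − 2×0.75 = -0.500; arccos → 120.0°.
The Moon is waxing (0°–180°), so θ = 120.0° directly.
Age = 29.53 × 120.0°/360° ≈ 9.84 days.

9.8 days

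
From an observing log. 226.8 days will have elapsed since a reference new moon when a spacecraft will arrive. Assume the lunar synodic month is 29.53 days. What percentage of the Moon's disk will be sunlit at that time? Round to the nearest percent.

71%

226.8/29.53 = 7.680 lunations, so 7 complete cycles and 20.09 d into the next.
Phase angle: θ = 360°·(20.09 d)/(29.53 d) = 244.9°.
With cos θ = (-0.424), the lit fraction is (1 − (-0.424))/2 ≈ 0.712, so 71%.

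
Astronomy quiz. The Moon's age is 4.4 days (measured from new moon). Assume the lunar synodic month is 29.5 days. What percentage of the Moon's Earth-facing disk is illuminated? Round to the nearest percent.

20%

Phase angle: θ = 360°·(4.4 d)/(29.5 d) = 53.7°.
With cos θ = 0.592, the lit fraction is (1 − 0.592)/2 ≈ 0.204, so 20%.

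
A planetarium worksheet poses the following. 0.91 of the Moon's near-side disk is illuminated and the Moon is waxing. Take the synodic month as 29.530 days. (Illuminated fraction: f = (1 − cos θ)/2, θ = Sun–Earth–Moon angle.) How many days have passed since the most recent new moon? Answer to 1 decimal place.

11.9 days

From f = (1 − cos θ)/2: cos θ = 1 − 2×0.91 = -0.820; arccos → 145.1°.
Before full moon the principal value applies: θ = 145.1°.
At 360°/29.530 d per day, 145.1° corresponds to 11.90 days.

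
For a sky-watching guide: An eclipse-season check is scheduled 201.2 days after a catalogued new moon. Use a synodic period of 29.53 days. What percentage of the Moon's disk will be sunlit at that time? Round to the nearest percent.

31%

201.2 d spans 6 complete synodic months (6 × 29.53 = 177.18 d) plus 24.02 d.
Phase angle: θ = 360°·(24.02 d)/(29.53 d) = 292.8°.
Illuminated fraction = (1 − cos 292.8°)/2 = (1 − 0.388)/2 ≈ 0.306, so 31%.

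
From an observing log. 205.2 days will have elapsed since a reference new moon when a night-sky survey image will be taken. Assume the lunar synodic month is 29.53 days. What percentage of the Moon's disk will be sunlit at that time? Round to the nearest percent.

Reduce mod P: 205.2 − 6×29.53 = 28.02 d into the current lunation.
The Moon has covered 28.02/29.53 of its cycle, so θ ≈ 360° × 28.02/29.53 = 341.6°.
Illuminated fraction = (1 − cos 341.6°)/2 = (1 − 0.949)/2 ≈ 0.026, so 3%.

3%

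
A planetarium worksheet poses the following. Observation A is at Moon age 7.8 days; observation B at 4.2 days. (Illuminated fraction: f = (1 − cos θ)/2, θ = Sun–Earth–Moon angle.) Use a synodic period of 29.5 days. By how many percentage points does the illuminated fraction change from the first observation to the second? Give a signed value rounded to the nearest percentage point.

θ₁ = 360° × 7.8/29.5 = 95.2°, f₁ = (1 − cos θ₁)/2 = 0.545.
θ₂ = 360° × 4.2/29.5 = 51.3°, f₂ = (1 − cos θ₂)/2 = 0.187.
Change = f₂ − f₁ = -0.358 → -36 percentage points.

-36 percentage points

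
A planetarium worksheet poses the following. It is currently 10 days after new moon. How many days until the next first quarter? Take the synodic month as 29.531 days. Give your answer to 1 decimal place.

26.9 days

First quarter is 0.25 of the way through the cycle: age 0.25 × 29.531 = 7.383 d.
Already past this cycle's first quarter; the next is at 7.383 + 29.531 = 36.914 d, so 36.914 − 10 = 26.914 days.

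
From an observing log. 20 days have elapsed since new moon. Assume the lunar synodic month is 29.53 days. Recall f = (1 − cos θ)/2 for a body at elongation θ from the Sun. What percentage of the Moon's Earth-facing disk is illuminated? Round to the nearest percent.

72%

Elongation θ = 360° × 20/29.53 ≈ 243.8°.
cos 243.8° = (-0.441), so f = (1 − (-0.441))/2 = 0.721, so 72%.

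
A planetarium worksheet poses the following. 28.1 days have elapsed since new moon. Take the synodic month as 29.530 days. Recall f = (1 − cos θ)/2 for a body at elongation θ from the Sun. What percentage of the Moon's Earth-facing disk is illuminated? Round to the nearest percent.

Elongation θ = 360° × 28.1/29.530 ≈ 342.6°.
Illuminated fraction = (1 − cos 342.6°)/2 = (1 − 0.954)/2 ≈ 0.023, so 2%.

2%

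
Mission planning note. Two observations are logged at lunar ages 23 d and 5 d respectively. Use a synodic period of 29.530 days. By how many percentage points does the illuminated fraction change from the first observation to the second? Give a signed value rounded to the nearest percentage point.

-15 pp

θ₁ = 360° × 23/29.530 = 280.4°, f₁ = (1 − cos θ₁)/2 = 0.410.
θ₂ = 360° × 5/29.530 = 61.0°, f₂ = (1 − cos θ₂)/2 = 0.257.
Change = f₂ − f₁ = -0.153 → -15 percentage points.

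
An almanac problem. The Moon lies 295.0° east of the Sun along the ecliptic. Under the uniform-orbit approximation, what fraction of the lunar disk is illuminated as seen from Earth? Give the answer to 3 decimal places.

0.289

f = (1 − cos 295.0°)/2 = (1 − 0.423)/2 ≈ 0.289.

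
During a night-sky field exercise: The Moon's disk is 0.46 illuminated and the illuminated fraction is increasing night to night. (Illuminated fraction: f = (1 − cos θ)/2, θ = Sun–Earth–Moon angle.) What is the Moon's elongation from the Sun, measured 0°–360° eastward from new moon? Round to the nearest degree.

85°

From f = (1 − cos θ)/2: cos θ = 1 − 2×0.46 = 0.080; arccos → 85.4°.
The Moon is waxing (0°–180°), so θ = 85.4° directly.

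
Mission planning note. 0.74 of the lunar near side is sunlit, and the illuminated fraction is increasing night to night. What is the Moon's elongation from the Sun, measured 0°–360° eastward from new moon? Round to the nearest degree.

cos θ = 1 − 2f = -0.480, giving a principal value of 118.7°.
The Moon is waxing (0°–180°), so θ = 118.7° directly.

119°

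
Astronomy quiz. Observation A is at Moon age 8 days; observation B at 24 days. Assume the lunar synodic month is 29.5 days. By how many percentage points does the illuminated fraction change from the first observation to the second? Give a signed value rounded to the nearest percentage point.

-26 pp

First observation: θ = 360°·8/29.5 = 97.6°, so f = 0.566.
Second observation: θ = 292.9°, f = 0.306.
Δf = 0.306 − 0.566 = -0.261, i.e. -26 pp.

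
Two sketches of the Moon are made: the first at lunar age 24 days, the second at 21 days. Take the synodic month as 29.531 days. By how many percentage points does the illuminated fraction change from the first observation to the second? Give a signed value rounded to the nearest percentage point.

+31 percentage points

First observation: θ = 360°·24/29.531 = 292.6°, so f = 0.308.
Second observation: θ = 256.0°, f = 0.621.
Δf = 0.621 − 0.308 = +0.313, i.e. +31 pp.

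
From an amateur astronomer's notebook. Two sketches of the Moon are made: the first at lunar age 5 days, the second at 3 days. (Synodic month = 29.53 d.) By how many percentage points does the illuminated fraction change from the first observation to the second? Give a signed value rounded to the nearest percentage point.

-16 percentage points

First observation: θ = 360°·5/29.53 = 61.0°, so f = 0.257.
Second observation: θ = 36.6°, f = 0.098.
Δf = 0.098 − 0.257 = -0.159, i.e. -16 pp.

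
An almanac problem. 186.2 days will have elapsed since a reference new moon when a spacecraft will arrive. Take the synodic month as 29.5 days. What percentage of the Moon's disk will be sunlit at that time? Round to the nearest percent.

69%

Reduce mod P: 186.2 − 6×29.5 = 9.20 d into the current lunation.
Elongation θ = 360° × 9.20/29.5 ≈ 112.3°.
cos 112.3° = (-0.379), so f = (1 − (-0.379))/2 = 0.689, so 69%.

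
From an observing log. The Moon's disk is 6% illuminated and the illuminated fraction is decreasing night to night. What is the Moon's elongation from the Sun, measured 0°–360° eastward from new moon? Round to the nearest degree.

332°

Invert f = (1 − cos θ)/2 to get cos θ = 1 − 2(0.06) = 0.880, hence θ₀ = arccos 0.880 = 28.4°.
Since the Moon is past full (waning), take the reflex angle: θ = 360° − 28.4° = 331.6°.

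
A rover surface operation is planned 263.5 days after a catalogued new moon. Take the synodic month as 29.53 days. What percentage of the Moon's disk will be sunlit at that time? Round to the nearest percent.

263.5 d spans 8 complete synodic months (8 × 29.53 = 236.24 d) plus 27.26 d.
Phase angle: θ = 360°·(27.26 d)/(29.53 d) = 332.3°.
cos 332.3° = 0.886, so f = (1 − 0.886)/2 = 0.057, so 6%.

6%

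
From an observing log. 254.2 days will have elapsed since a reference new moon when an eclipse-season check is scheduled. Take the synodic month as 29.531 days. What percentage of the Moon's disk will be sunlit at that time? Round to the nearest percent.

89%

254.2/29.531 = 8.608 lunations, so 8 complete cycles and 17.95 d into the next.
Elongation θ = 360° × 17.95/29.531 ≈ 218.8°.
Illuminated fraction = (1 − cos 218.8°)/2 = (1 − (-0.779))/2 ≈ 0.889, so 89%.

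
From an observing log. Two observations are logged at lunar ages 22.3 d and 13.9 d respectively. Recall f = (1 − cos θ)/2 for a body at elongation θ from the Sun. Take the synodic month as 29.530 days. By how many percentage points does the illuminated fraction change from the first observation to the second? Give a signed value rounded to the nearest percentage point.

+51 percentage points

First observation: θ = 360°·22.3/29.530 = 271.9°, so f = 0.484.
Second observation: θ = 169.5°, f = 0.992.
Δf = 0.992 − 0.484 = +0.508, i.e. +51 pp.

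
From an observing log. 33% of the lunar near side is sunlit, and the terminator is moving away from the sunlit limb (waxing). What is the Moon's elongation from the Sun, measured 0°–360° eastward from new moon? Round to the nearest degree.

From f = (1 − cos θ)/2: cos θ = 1 − 2×0.33 = 0.340; arccos → 70.1°.
Waxing ⇒ before full, so θ = 70.1°.

70°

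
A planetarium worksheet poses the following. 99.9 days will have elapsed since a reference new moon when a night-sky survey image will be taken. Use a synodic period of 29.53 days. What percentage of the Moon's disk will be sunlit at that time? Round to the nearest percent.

99.9 d spans 3 complete synodic months (3 × 29.53 = 88.59 d) plus 11.31 d.
Phase angle: θ = 360°·(11.31 d)/(29.53 d) = 137.9°.
With cos θ = (-0.742), the lit fraction is (1 − (-0.742))/2 ≈ 0.871, so 87%.

87%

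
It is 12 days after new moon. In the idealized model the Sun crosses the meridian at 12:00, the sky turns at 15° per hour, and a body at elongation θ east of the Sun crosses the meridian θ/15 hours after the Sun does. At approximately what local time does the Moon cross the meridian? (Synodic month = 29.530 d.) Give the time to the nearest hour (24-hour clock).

Elongation θ = 360° × 12/29.530 ≈ 146.3°.
Delay after the Sun = 146.3° / (15°/h) ≈ 9.75 h.
12:00 + 9.75 h ≈ 21:45 → 22:00 to the nearest hour.

22:00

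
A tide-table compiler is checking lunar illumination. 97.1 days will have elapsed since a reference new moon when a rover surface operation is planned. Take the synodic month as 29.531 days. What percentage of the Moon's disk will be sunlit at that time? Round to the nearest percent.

62%

Reduce mod P: 97.1 − 3×29.531 = 8.51 d into the current lunation.
Phase angle: θ = 360°·(8.51 d)/(29.531 d) = 103.7°.
cos 103.7° = (-0.237), so f = (1 − (-0.237))/2 = 0.618, so 62%.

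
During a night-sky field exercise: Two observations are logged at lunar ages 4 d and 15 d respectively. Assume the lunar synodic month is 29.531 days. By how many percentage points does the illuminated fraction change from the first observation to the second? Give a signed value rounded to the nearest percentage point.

+83 pp

First observation: θ = 360°·4/29.531 = 48.8°, so f = 0.170.
Second observation: θ = 182.9°, f = 0.999.
Δf = 0.999 − 0.170 = +0.829, i.e. +83 pp.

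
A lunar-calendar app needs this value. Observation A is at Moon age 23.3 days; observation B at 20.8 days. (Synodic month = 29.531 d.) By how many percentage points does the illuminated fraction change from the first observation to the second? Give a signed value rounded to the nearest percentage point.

+26 pp

θ₁ = 360° × 23.3/29.531 = 284.0°, f₁ = (1 − cos θ₁)/2 = 0.379.
θ₂ = 360° × 20.8/29.531 = 253.6°, f₂ = (1 − cos θ₂)/2 = 0.641.
Change = f₂ − f₁ = +0.263 → +26 percentage points.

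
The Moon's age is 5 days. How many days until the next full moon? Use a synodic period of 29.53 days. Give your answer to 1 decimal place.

9.8 days

Full moon occurs at elongation 180°, i.e. at age 29.53 × 180/360 = 14.765 d.
That is 14.765 − 5 = 9.765 days ahead.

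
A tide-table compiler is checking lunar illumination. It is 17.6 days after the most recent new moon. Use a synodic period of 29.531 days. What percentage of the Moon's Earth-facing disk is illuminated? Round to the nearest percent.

Phase angle: θ = 360°·(17.6 d)/(29.531 d) = 214.6°.
Illuminated fraction = (1 − cos 214.6°)/2 = (1 − (-0.824))/2 ≈ 0.912, so 91%.

91%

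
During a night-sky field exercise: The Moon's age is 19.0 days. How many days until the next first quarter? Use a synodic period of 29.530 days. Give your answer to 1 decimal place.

First quarter is 0.25 of the way through the cycle: age 0.25 × 29.530 = 7.383 d.
This lunation's first quarter (7.383 d) has passed, so add one period: 36.913 − 19.0 = 17.913 days.

17.9 days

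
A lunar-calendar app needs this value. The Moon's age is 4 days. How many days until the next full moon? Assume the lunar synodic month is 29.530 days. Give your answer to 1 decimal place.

10.8 days

Full moon is 0.5 of the way through the cycle: age 0.5 × 29.530 = 14.765 d.
So 10.765 days remain (14.765 − 4).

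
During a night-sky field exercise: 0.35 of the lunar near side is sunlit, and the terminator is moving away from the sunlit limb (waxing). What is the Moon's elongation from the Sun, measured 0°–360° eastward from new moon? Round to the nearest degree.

73°

From f = (1 − cos θ)/2: cos θ = 1 − 2×0.35 = 0.300; arccos → 72.5°.
The Moon is waxing (0°–180°), so θ = 72.5° directly.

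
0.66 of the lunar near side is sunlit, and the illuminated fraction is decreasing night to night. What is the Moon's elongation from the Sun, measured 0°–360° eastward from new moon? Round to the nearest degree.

251°

cos θ = 1 − 2f = -0.320, giving a principal value of 108.7°.
A waning Moon lies in 180°–360°, so θ = 360° − 108.7° = 251.3°.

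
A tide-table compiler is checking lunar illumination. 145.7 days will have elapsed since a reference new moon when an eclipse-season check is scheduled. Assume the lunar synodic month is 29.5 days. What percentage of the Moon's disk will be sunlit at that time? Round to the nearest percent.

4%

Reduce mod P: 145.7 − 4×29.5 = 27.70 d into the current lunation.
The Moon has covered 27.70/29.5 of its cycle, so θ ≈ 360° × 27.70/29.5 = 338.0°.
Illuminated fraction = (1 − cos 338.0°)/2 = (1 − 0.927)/2 ≈ 0.036, so 4%.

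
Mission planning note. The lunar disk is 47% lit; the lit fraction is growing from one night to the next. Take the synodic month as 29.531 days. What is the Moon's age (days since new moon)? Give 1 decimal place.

7.1 days

cos θ = 1 − 2f = 0.060, giving a principal value of 86.6°.
The Moon is waxing (0°–180°), so θ = 86.6° directly.
Age = 29.531 × 86.6°/360° ≈ 7.10 days.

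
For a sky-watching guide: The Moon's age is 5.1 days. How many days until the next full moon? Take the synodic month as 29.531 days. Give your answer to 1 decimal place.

Full moon occurs at elongation 180°, i.e. at age 29.531 × 180/360 = 14.765 d.
That is 14.765 − 5.1 = 9.665 days ahead.

9.7 days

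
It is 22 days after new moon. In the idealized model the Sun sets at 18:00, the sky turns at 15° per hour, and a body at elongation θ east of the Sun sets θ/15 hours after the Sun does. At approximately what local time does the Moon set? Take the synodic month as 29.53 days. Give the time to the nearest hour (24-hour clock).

12:00

Phase angle: θ = 360°·(22 d)/(29.53 d) = 268.2°.
The Moon trails the Sun by θ/15 = 268.2/15 ≈ 17.88 hours.
18:00 + 17.88 h ≈ 11:53 → 12:00 to the nearest hour.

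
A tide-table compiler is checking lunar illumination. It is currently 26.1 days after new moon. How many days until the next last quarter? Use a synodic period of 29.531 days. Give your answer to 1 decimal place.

Last quarter is 0.75 of the way through the cycle: age 0.75 × 29.531 = 22.148 d.
Already past this cycle's last quarter; the next is at 22.148 + 29.531 = 51.679 d, so 51.679 − 26.1 = 25.579 days.

25.6 days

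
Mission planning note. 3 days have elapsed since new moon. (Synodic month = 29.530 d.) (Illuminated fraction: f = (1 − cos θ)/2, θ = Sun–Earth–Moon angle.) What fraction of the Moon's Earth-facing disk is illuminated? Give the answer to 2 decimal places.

0.10

Phase angle: θ = 360°·(3 d)/(29.530 d) = 36.6°.
Illuminated fraction = (1 − cos 36.6°)/2 = (1 − 0.803)/2 ≈ 0.098.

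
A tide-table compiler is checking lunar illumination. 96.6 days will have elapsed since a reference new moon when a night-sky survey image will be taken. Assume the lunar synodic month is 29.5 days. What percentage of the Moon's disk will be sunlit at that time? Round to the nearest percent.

96.6/29.5 = 3.275 lunations, so 3 complete cycles and 8.10 d into the next.
Phase angle: θ = 360°·(8.10 d)/(29.5 d) = 98.8°.
Illuminated fraction = (1 − cos 98.8°)/2 = (1 − (-0.154))/2 ≈ 0.577, so 58%.

58%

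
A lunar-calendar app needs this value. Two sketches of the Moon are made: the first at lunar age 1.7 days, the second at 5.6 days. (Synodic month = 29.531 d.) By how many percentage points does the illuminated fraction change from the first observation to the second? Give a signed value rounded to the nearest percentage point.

θ₁ = 360° × 1.7/29.531 = 20.7°, f₁ = (1 − cos θ₁)/2 = 0.032.
θ₂ = 360° × 5.6/29.531 = 68.3°, f₂ = (1 − cos θ₂)/2 = 0.315.
Change = f₂ − f₁ = +0.283 → +28 percentage points.

+28 percentage points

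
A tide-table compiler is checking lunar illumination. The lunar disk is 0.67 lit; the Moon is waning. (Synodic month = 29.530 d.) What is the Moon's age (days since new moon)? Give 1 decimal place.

Invert f = (1 − cos θ)/2 to get cos θ = 1 − 2(0.67) = -0.340, hence θ₀ = arccos -0.340 = 109.9°.
Waning ⇒ past full, so θ = 360° − 109.9° = 250.1°.
At 360°/29.530 d per day, 250.1° corresponds to 20.52 days.

20.5 days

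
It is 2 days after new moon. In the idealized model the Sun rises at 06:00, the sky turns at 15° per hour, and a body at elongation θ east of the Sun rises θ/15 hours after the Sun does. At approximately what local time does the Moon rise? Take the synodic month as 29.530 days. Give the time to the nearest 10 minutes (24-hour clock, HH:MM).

07:40

Elongation θ = 360° × 2/29.530 ≈ 24.4°.
The Moon trails the Sun by θ/15 = 24.4/15 ≈ 1.63 hours.
06:00 + 1.625 h ≈ 07:38 → 07:40 to the nearest ten minutes.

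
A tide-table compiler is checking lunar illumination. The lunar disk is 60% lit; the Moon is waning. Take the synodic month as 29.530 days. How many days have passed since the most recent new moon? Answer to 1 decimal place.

From f = (1 − cos θ)/2: cos θ = 1 − 2×0.60 = -0.200; arccos → 101.5°.
Since the Moon is past full (waning), take the reflex angle: θ = 360° − 101.5° = 258.5°.
That fraction of the synodic month is 258.5/360 × 29.530 d ≈ 21.20 d.

21.2 days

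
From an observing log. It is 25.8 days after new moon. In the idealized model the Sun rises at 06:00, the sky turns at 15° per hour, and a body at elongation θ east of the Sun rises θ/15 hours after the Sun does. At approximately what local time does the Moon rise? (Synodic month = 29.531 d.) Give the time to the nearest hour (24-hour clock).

03:00

The Moon has covered 25.8/29.531 of its cycle, so θ ≈ 360° × 25.8/29.531 = 314.5°.
Delay after the Sun = 314.5° / (15°/h) ≈ 20.97 h.
06:00 + 20.97 h ≈ 02:58 → 03:00 to the nearest hour.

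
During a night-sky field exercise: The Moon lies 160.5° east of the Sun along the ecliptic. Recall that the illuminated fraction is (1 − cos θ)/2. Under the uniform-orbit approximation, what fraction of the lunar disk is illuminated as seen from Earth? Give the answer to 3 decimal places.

f = (1 − cos 160.5°)/2 = (1 − (-0.943))/2 ≈ 0.971.

0.971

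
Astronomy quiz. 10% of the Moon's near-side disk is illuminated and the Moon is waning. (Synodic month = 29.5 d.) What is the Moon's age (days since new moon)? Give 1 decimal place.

26.5 days

Invert f = (1 − cos θ)/2 to get cos θ = 1 − 2(0.10) = 0.800, hence θ₀ = arccos 0.800 = 36.9°.
A waning Moon lies in 180°–360°, so θ = 360° − 36.9° = 323.1°.
At 360°/29.5 d per day, 323.1° corresponds to 26.48 days.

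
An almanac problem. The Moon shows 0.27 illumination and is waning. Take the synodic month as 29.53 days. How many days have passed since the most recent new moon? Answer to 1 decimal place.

From f = (1 − cos θ)/2: cos θ = 1 − 2×0.27 = 0.460; arccos → 62.6°.
Since the Moon is past full (waning), take the reflex angle: θ = 360° − 62.6° = 297.4°.
Age = 29.53 × 297.4°/360° ≈ 24.39 days.

24.4 days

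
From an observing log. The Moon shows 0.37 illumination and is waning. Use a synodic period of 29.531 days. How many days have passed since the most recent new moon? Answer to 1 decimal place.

23.4 days

Invert f = (1 − cos θ)/2 to get cos θ = 1 − 2(0.37) = 0.260, hence θ₀ = arccos 0.260 = 74.9°.
A waning Moon lies in 180°–360°, so θ = 360° − 74.9° = 285.1°.
At 360°/29.531 d per day, 285.1° corresponds to 23.38 days.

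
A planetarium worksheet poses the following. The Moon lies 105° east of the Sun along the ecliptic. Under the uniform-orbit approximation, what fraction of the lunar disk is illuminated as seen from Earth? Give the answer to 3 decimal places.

cos 105° = (-0.259), so f = (1 − (-0.259))/2 = 0.629.

0.629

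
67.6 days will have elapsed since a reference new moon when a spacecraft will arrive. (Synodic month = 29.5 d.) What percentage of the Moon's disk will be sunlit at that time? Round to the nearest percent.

63%

67.6/29.5 = 2.292 lunations, so 2 complete cycles and 8.60 d into the next.
Phase angle: θ = 360°·(8.60 d)/(29.5 d) = 104.9°.
cos 104.9° = (-0.258), so f = (1 − (-0.258))/2 = 0.629, so 63%.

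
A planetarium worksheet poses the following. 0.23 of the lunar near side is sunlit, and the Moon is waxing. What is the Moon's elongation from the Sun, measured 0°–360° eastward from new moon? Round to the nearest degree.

57°

From f = (1 − cos θ)/2: cos θ = 1 − 2×0.23 = 0.540; arccos → 57.3°.
Before full moon the principal value applies: θ = 57.3°.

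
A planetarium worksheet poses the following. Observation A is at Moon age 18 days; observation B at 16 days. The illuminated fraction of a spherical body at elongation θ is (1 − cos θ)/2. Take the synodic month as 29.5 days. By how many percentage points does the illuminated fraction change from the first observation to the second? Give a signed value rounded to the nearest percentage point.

+10 pp

θ₁ = 360° × 18/29.5 = 219.7°, f₁ = (1 − cos θ₁)/2 = 0.885.
θ₂ = 360° × 16/29.5 = 195.3°, f₂ = (1 − cos θ₂)/2 = 0.982.
Change = f₂ − f₁ = +0.097 → +10 percentage points.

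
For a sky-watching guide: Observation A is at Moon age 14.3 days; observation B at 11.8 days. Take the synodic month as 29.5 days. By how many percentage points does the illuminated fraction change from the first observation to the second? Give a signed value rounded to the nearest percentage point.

First observation: θ = 360°·14.3/29.5 = 174.5°, so f = 0.998.
Second observation: θ = 144.0°, f = 0.905.
Δf = 0.905 − 0.998 = -0.093, i.e. -9 pp.

-9 pp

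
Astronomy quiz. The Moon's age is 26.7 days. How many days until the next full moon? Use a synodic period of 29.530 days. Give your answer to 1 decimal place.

17.6 days

Full moon occurs at elongation 180°, i.e. at age 29.530 × 180/360 = 14.765 d.
Already past this cycle's full moon; the next is at 14.765 + 29.530 = 44.295 d, so 44.295 − 26.7 = 17.595 days.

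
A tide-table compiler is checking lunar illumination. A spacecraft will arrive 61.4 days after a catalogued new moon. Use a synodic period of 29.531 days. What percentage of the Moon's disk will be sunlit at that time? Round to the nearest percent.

61.4/29.531 = 2.079 lunations, so 2 complete cycles and 2.34 d into the next.
Phase angle: θ = 360°·(2.34 d)/(29.531 d) = 28.5°.
With cos θ = 0.879, the lit fraction is (1 − 0.879)/2 ≈ 0.061, so 6%.

6%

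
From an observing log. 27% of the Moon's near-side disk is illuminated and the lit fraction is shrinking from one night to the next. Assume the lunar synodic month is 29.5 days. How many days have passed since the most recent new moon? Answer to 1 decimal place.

24.4 days

From f = (1 − cos θ)/2: cos θ = 1 − 2×0.27 = 0.460; arccos → 62.6°.
Since the Moon is past full (waning), take the reflex angle: θ = 360° − 62.6° = 297.4°.
Age = 29.5 × 297.4°/360° ≈ 24.37 days.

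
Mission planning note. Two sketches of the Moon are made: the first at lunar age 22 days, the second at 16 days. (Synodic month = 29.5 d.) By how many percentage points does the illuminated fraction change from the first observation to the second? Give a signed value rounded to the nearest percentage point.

+47 pp

First observation: θ = 360°·22/29.5 = 268.5°, so f = 0.513.
Second observation: θ = 195.3°, f = 0.982.
Δf = 0.982 − 0.513 = +0.469, i.e. +47 pp.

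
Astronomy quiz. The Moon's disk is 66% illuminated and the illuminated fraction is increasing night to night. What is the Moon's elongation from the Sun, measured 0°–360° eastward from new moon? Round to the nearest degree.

109°

cos θ = 1 − 2f = -0.320, giving a principal value of 108.7°.
Before full moon the principal value applies: θ = 108.7°.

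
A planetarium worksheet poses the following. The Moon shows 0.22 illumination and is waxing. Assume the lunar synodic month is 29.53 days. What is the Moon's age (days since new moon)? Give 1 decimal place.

From f = (1 − cos θ)/2: cos θ = 1 − 2×0.22 = 0.560; arccos → 55.9°.
Before full moon the principal value applies: θ = 55.9°.
At 360°/29.53 d per day, 55.9° corresponds to 4.59 days.

4.6 days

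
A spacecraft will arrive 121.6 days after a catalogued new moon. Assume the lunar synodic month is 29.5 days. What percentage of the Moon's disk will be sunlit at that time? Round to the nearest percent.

Reduce mod P: 121.6 − 4×29.5 = 3.60 d into the current lunation.
Elongation θ = 360° × 3.60/29.5 ≈ 43.9°.
With cos θ = 0.720, the lit fraction is (1 − 0.720)/2 ≈ 0.140, so 14%.

14%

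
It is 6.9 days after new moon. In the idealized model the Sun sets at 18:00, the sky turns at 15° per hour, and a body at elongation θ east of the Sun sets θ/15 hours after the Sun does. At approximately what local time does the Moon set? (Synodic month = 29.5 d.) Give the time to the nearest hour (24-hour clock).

The Moon has covered 6.9/29.5 of its cycle, so θ ≈ 360° × 6.9/29.5 = 84.2°.
Delay after the Sun = 84.2° / (15°/h) ≈ 5.61 h.
18:00 + 5.61 h ≈ 23:37 → 00:00 to the nearest hour.

00:00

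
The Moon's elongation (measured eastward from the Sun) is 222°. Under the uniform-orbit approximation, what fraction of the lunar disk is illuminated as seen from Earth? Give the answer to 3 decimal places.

0.872

cos 222° = (-0.743), so f = (1 − (-0.743))/2 = 0.872.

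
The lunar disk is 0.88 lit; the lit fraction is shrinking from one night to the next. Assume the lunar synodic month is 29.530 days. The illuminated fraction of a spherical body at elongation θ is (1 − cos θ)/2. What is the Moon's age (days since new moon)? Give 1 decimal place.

From f = (1 − cos θ)/2: cos θ = 1 − 2×0.88 = -0.760; arccos → 139.5°.
Waning ⇒ past full, so θ = 360° − 139.5° = 220.5°.
Age = 29.530 × 220.5°/360° ≈ 18.09 days.

18.1 days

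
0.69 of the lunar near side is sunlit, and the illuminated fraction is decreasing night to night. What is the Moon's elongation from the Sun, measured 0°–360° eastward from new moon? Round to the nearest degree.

248°

Invert f = (1 − cos θ)/2 to get cos θ = 1 − 2(0.69) = -0.380, hence θ₀ = arccos -0.380 = 112.3°.
Since the Moon is past full (waning), take the reflex angle: θ = 360° − 112.3° = 247.7°.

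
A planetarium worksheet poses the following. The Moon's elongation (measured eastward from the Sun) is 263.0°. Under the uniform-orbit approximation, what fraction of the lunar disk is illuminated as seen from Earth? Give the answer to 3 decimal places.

0.561

Half-versine of 263.0°: (1 − (-0.122))/2 = 0.561.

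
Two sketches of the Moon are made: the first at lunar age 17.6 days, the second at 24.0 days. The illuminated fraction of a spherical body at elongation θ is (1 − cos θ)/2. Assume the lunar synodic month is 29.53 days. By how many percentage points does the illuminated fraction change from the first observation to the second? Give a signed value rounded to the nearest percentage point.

First observation: θ = 360°·17.6/29.53 = 214.6°, so f = 0.912.
Second observation: θ = 292.6°, f = 0.308.
Δf = 0.308 − 0.912 = -0.604, i.e. -60 pp.

-60 percentage points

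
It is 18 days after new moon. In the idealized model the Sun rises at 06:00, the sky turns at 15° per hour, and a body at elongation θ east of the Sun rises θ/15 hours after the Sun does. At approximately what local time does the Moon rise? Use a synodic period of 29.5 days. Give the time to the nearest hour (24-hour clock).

21:00

Phase angle: θ = 360°·(18 d)/(29.5 d) = 219.7°.
At 15° of sky rotation per hour, 219.7° corresponds to a 14.64 h lag.
06:00 + 14.64 h ≈ 20:39 → 21:00 to the nearest hour.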